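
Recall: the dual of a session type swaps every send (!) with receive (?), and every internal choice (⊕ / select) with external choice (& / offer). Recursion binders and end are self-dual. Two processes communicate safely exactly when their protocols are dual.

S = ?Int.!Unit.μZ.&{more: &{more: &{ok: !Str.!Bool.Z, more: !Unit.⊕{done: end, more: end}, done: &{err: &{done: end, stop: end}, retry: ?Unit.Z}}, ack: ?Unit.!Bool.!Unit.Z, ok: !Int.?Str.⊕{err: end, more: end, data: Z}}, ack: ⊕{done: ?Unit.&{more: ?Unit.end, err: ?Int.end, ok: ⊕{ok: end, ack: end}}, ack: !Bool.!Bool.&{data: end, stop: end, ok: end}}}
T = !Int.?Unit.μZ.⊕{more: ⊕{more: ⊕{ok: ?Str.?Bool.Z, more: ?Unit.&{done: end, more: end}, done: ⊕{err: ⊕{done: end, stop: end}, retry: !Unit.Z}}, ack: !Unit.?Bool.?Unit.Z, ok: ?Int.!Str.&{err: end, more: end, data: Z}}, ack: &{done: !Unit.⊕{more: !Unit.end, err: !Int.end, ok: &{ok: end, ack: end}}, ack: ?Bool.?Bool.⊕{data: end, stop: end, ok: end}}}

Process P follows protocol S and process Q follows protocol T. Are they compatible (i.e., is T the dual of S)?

YES

?Int vs !Int  match
  !Unit vs ?Unit  match
    μZ vs μZ  match (binder kept)
      &{more,ack} vs ⊕{more,ack}  match labels match
        [more]
          &{more,ack,ok} vs ⊕{more,ack,ok}  match labels match
            [more]
              &{ok,more,done} vs ⊕{ok,more,done}  match labels match
                [ok]
                  !Str vs ?Str  match
                    !Bool vs ?Bool  match
                      Z vs Z  match
                [more]
                  !Unit vs ?Unit  match
                    ⊕{done,more} vs &{done,more}  match labels match
                      [done]
                        end vs end  match
                      [more]
                        end vs end  match
                [done]
                  &{err,retry} vs ⊕{err,retry}  match labels match
                    [err]
                      &{done,stop} vs ⊕{done,stop}  match labels match
                        [done]
                          end vs end  match
                        [stop]
                          end vs end  match
                    [retry]
                      ?Unit vs !Unit  match
                        Z vs Z  match
            [ack]
              ?Unit vs !Unit  match
                !Bool vs ?Bool  match
                  !Unit vs ?Unit  match
                    Z vs Z  match
            [ok]
              !Int vs ?Int  match
                ?Str vs !Str  match
                  ⊕{err,more,data} vs &{err,more,data}  match labels match
                    [err]
                      end vs end  match
                    [more]
                      end vs end  match
                    [data]
                      Z vs Z  match
        [ack]
          ⊕{done,ack} vs &{done,ack}  match labels match
            [done]
              ?Unit vs !Unit  match
                &{more,err,ok} vs ⊕{more,err,ok}  match labels match
                  [more]
                    ?Unit vs !Unit  match
                      end vs end  match
                  [err]
                    ?Int vs !Int  match
                      end vs end  match
                  [ok]
                    ⊕{ok,ack} vs &{ok,ack}  match labels match
                      [ok]
                        end vs end  match
                      [ack]
                        end vs end  match
            [ack]
              !Bool vs ?Bool  match
                !Bool vs ?Bool  match
                  &{data,stop,ok} vs ⊕{data,stop,ok}  match labels match
                    [data]
                      end vs end  match
                    [stop]
                      end vs end  match
                    [ok]
                      end vs end  match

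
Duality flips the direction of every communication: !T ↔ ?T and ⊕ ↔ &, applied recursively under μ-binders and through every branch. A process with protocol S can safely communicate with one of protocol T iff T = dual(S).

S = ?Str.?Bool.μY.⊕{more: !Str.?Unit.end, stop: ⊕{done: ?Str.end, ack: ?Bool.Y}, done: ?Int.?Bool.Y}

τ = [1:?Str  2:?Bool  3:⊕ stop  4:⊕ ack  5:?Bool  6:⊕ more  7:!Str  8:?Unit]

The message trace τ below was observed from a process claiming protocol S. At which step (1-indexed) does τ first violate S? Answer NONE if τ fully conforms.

step 1: ?Str  ok  residual = ?Bool.μY.…
step 2: ?Bool  ok  residual = μY.…
step 3: ⊕ stop  ok  residual = ⊕{done: ?Str.end, ack: ?Bool.μY.…}
step 4: ⊕ ack  ok  residual = ?Bool.μY.…
step 5: ?Bool  ok  residual = μY.…
step 6: ⊕ more  ok  residual = !Str.?Unit.end
step 7: !Str  ok  residual = ?Unit.end
step 8: ?Unit  ok  residual = end
τ conforms to S (length 8)

NONE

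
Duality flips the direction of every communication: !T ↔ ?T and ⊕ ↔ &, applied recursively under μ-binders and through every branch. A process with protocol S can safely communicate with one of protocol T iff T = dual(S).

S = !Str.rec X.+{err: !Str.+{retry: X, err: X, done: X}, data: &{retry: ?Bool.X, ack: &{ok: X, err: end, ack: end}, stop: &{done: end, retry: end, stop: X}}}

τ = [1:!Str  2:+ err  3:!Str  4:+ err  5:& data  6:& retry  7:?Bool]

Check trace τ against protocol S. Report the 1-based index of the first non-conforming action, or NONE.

[1] !Str  ok  state: rec X.…
[2] + err  ok  state: !Str.+{retry: rec X.…, err: rec X.…, done: rec X.…}
[3] !Str  ok  state: +{retry: rec X.…, err: rec X.…, done: rec X.…}
[4] + err  ok  state: rec X.…
[5] got & data, protocol expects + err or + data  ✗

5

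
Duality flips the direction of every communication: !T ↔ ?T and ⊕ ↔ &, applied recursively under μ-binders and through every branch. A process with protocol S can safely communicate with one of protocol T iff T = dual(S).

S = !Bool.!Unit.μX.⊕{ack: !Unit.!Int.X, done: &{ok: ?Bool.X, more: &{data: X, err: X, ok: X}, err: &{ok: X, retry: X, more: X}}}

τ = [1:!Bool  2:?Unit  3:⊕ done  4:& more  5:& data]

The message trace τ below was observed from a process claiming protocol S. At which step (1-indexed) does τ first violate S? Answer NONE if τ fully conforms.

2

@1 !Bool  match  now at !Unit.μX.…
@2 got ?Unit, protocol expects !Unit  ✗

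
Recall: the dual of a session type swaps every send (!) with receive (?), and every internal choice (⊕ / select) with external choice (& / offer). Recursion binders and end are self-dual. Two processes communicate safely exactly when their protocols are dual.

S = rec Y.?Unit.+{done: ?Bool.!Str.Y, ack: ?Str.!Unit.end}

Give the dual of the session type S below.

rec Y.!Unit.&{done: !Bool.?Str.Y, ack: !Str.?Unit.end}

rec Y = rec Y  (μ self-dual)
  ?Unit = !Unit
    +{done,ack} = &{done,ack}  (⊕→&)
      • done:
        ?Bool = !Bool
          !Str = ?Str
            Y self-dual
      • ack:
        ?Str = !Str
          !Unit = ?Unit
            end self-dual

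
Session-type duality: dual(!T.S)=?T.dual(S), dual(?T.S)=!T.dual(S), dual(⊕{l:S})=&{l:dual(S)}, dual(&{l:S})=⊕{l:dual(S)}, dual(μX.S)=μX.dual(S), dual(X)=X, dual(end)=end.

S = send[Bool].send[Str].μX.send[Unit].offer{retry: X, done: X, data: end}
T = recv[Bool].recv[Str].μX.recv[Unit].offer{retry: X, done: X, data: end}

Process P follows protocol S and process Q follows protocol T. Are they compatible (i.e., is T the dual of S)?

NO

send[Bool] ‖ recv[Bool]  ✓
  send[Str] ‖ recv[Str]  ✓
    μX ‖ μX  ✓ (μ self-dual)
      send[Unit] ‖ recv[Unit]  ✓
        offer{retry,done,data} ‖ offer{retry,done,data}  ✗ choice polarity not flipped — not dual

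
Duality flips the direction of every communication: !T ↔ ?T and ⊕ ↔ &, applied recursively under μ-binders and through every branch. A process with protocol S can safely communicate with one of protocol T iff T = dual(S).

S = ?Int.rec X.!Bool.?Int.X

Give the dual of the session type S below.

!Int.rec X.?Bool.!Int.X

?Int → !Int
  rec X → rec X  (rec unchanged)
    !Bool → ?Bool
      ?Int → !Int
        X ↦ X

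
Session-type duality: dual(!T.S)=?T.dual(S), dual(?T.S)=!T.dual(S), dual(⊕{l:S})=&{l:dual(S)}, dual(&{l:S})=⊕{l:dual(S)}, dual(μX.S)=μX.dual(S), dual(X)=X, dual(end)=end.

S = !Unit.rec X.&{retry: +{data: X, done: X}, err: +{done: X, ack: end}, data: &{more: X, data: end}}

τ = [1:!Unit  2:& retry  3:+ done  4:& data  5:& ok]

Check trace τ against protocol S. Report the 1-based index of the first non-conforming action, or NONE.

@1 !Unit  ok  state: rec X.…
@2 & retry  ok  state: +{data: rec X.…, done: rec X.…}
@3 + done  ok  state: rec X.…
@4 & data  ok  state: &{more: rec X.…, data: end}
@5 got & ok, protocol expects & more or & data  ✗

5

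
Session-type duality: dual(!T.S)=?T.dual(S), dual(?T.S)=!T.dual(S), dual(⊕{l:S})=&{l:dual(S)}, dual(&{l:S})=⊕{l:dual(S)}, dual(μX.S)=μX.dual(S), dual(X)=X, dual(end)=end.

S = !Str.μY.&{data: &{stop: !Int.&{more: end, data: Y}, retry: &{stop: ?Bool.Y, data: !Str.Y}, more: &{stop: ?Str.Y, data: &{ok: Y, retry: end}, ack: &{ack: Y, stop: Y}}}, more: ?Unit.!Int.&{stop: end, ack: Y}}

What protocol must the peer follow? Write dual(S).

!Str → ?Str
  μY → μY  (binder kept)
    &{data,more} → ⊕{data,more}  (external→internal)
      [data]
        &{stop,retry,more} → ⊕{stop,retry,more}  (external→internal)
          [stop]
            !Int → ?Int
              &{more,data} → ⊕{more,data}  (external→internal)
                [more]
                  end ↦ end
                [data]
                  Y ↦ Y
          [retry]
            &{stop,data} → ⊕{stop,data}  (external→internal)
              [stop]
                ?Bool → !Bool
                  Y ↦ Y
              [data]
                !Str → ?Str
                  Y ↦ Y
          [more]
            &{stop,data,ack} → ⊕{stop,data,ack}  (external→internal)
              [stop]
                ?Str → !Str
                  Y ↦ Y
              [data]
                &{ok,retry} → ⊕{ok,retry}  (external→internal)
                  [ok]
                    Y ↦ Y
                  [retry]
                    end ↦ end
              [ack]
                &{ack,stop} → ⊕{ack,stop}  (external→internal)
                  [ack]
                    Y ↦ Y
                  [stop]
                    Y ↦ Y
      [more]
        ?Unit → !Unit
          !Int → ?Int
            &{stop,ack} → ⊕{stop,ack}  (external→internal)
              [stop]
                end ↦ end
              [ack]
                Y ↦ Y

?Str.μY.⊕{data: ⊕{stop: ?Int.⊕{more: end, data: Y}, retry: ⊕{stop: !Bool.Y, data: ?Str.Y}, more: ⊕{stop: !Str.Y, data: ⊕{ok: Y, retry: end}, ack: ⊕{ack: Y, stop: Y}}}, more: !Unit.?Int.⊕{stop: end, ack: Y}}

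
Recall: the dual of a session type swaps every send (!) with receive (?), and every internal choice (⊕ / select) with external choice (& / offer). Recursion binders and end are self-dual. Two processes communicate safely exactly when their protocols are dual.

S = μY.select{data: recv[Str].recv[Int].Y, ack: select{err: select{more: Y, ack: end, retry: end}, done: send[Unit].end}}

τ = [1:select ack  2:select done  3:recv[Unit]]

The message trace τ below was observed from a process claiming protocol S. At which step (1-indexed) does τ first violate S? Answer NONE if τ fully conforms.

[1] select ack  match  state: select{err: select{more: μY.…, ack: end, retry: end}, done: send[Unit].end}
[2] select done  match  state: send[Unit].end
[3] got recv[Unit], protocol expects send[Unit]  ✗

3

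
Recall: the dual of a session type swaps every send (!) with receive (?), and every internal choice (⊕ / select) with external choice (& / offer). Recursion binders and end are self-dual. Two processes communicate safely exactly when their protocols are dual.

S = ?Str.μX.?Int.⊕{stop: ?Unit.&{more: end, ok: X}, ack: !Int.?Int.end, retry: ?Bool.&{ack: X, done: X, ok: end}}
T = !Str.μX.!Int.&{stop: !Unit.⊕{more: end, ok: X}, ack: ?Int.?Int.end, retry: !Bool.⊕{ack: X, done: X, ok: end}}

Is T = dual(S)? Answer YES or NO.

?Str | !Str  match
  μX | μX  match (binder kept)
    ?Int | !Int  match
      ⊕{stop,ack,retry} | &{stop,ack,retry}  match label sets agree
        • stop:
          ?Unit | !Unit  match
            &{more,ok} | ⊕{more,ok}  match label sets agree
              • more:
                end | end  match
              • ok:
                X | X  match
        • ack:
          !Int | ?Int  match
            ?Int | ?Int  ✗ same direction on both sides — not dual

NO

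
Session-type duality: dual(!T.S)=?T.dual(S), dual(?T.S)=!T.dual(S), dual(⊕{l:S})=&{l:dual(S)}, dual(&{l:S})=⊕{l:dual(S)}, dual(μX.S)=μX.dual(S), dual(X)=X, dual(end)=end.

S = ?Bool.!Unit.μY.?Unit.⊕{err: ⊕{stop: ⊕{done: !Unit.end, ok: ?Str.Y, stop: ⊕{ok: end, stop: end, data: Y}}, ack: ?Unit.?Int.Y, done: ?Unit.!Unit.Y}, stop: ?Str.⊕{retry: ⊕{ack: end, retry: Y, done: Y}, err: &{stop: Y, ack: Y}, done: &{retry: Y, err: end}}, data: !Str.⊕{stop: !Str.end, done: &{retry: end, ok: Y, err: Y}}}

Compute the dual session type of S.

!Bool.?Unit.μY.!Unit.&{err: &{stop: &{done: ?Unit.end, ok: !Str.Y, stop: &{ok: end, stop: end, data: Y}}, ack: !Unit.!Int.Y, done: !Unit.?Unit.Y}, stop: !Str.&{retry: &{ack: end, retry: Y, done: Y}, err: ⊕{stop: Y, ack: Y}, done: ⊕{retry: Y, err: end}}, data: ?Str.&{stop: ?Str.end, done: ⊕{retry: end, ok: Y, err: Y}}}

?Bool = !Bool
  !Unit = ?Unit
    μY = μY  (μ self-dual)
      ?Unit = !Unit
        ⊕{err,stop,data} = &{err,stop,data}  (⊕→&)
          [err]
            ⊕{stop,ack,done} = &{stop,ack,done}  (⊕→&)
              [stop]
                ⊕{done,ok,stop} = &{done,ok,stop}  (⊕→&)
                  [done]
                    !Unit = ?Unit
                      dual(end) = end
                  [ok]
                    ?Str = !Str
                      dual(Y) = Y
                  [stop]
                    ⊕{ok,stop,data} = &{ok,stop,data}  (⊕→&)
                      [ok]
                        dual(end) = end
                      [stop]
                        dual(end) = end
                      [data]
                        dual(Y) = Y
              [ack]
                ?Unit = !Unit
                  ?Int = !Int
                    dual(Y) = Y
              [done]
                ?Unit = !Unit
                  !Unit = ?Unit
                    dual(Y) = Y
          [stop]
            ?Str = !Str
              ⊕{retry,err,done} = &{retry,err,done}  (⊕→&)
                [retry]
                  ⊕{ack,retry,done} = &{ack,retry,done}  (⊕→&)
                    [ack]
                      dual(end) = end
                    [retry]
                      dual(Y) = Y
                    [done]
                      dual(Y) = Y
                [err]
                  &{stop,ack} = ⊕{stop,ack}  (offer→select)
                    [stop]
                      dual(Y) = Y
                    [ack]
                      dual(Y) = Y
                [done]
                  &{retry,err} = ⊕{retry,err}  (offer→select)
                    [retry]
                      dual(Y) = Y
                    [err]
                      dual(end) = end
          [data]
            !Str = ?Str
              ⊕{stop,done} = &{stop,done}  (⊕→&)
                [stop]
                  !Str = ?Str
                    dual(end) = end
                [done]
                  &{retry,ok,err} = ⊕{retry,ok,err}  (offer→select)
                    [retry]
                      dual(end) = end
                    [ok]
                      dual(Y) = Y
                    [err]
                      dual(Y) = Y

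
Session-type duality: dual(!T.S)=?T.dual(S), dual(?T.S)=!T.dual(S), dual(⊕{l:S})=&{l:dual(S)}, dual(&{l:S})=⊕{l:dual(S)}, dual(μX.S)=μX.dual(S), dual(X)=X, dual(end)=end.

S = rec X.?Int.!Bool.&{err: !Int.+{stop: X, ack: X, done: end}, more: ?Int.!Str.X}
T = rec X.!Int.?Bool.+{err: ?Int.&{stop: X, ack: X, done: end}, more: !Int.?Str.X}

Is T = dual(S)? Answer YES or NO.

YES

rec X vs rec X  match (binder kept)
  ?Int vs !Int  match
    !Bool vs ?Bool  match
      &{err,more} vs +{err,more}  match labels match
        case err:
          !Int vs ?Int  match
            +{stop,ack,done} vs &{stop,ack,done}  match labels match
              case stop:
                X vs X  match
              case ack:
                X vs X  match
              case done:
                end vs end  match
        case more:
          ?Int vs !Int  match
            !Str vs ?Str  match
              X vs X  match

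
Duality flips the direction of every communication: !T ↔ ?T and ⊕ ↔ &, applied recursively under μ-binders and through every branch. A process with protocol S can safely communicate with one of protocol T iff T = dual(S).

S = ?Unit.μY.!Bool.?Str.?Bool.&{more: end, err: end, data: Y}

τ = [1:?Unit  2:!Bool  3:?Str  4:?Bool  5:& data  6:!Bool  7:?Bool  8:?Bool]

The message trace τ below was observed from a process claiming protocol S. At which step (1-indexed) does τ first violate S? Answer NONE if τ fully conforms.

7

[1] ?Unit  ok  now at μY.…
[2] !Bool  ok  now at ?Str.?Bool.&{more: end, err: end, data: μY.…}
[3] ?Str  ok  now at ?Bool.&{more: end, err: end, data: μY.…}
[4] ?Bool  ok  now at &{more: end, err: end, data: μY.…}
[5] & data  ok  now at μY.…
[6] !Bool  ok  now at ?Str.?Bool.&{more: end, err: end, data: μY.…}
[7] got ?Bool, protocol expects ?Str  ✗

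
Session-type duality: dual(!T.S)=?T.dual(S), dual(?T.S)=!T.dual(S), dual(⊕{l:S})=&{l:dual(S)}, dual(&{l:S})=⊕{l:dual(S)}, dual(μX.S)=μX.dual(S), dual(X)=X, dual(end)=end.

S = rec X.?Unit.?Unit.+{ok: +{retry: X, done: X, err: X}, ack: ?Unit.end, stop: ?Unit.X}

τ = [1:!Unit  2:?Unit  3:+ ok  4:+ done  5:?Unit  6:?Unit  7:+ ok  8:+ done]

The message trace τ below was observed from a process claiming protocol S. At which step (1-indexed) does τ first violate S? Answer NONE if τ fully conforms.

1

[1] got !Unit, protocol expects ?Unit  ✗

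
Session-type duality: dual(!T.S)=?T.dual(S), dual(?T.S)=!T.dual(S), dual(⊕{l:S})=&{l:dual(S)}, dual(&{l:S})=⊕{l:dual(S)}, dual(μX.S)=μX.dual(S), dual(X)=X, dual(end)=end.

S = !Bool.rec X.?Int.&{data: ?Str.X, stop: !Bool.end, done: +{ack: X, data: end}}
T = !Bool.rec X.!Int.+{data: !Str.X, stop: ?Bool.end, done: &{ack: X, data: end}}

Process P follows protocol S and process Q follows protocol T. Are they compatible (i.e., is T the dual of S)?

NO

!Bool ‖ !Bool  ✗ same direction on both sides — not dual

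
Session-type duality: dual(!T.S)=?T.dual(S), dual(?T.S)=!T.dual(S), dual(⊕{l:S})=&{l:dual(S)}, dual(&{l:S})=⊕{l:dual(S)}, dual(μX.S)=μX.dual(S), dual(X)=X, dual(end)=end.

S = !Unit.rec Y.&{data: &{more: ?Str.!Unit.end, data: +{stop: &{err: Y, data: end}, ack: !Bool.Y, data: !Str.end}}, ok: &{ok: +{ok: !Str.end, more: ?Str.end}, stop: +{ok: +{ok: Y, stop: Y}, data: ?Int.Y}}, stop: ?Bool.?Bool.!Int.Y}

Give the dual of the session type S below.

?Unit.rec Y.+{data: +{more: !Str.?Unit.end, data: &{stop: +{err: Y, data: end}, ack: ?Bool.Y, data: ?Str.end}}, ok: +{ok: &{ok: ?Str.end, more: !Str.end}, stop: &{ok: &{ok: Y, stop: Y}, data: !Int.Y}}, stop: !Bool.!Bool.?Int.Y}

!Unit ↦ ?Unit
  rec Y ↦ rec Y  (binder kept)
    &{data,ok,stop} ↦ +{data,ok,stop}  (external→internal)
      • data:
        &{more,data} ↦ +{more,data}  (external→internal)
          • more:
            ?Str ↦ !Str
              !Unit ↦ ?Unit
                end ↦ end
          • data:
            +{stop,ack,data} ↦ &{stop,ack,data}  (internal→external)
              • stop:
                &{err,data} ↦ +{err,data}  (external→internal)
                  • err:
                    Y ↦ Y
                  • data:
                    end ↦ end
              • ack:
                !Bool ↦ ?Bool
                  Y ↦ Y
              • data:
                !Str ↦ ?Str
                  end ↦ end
      • ok:
        &{ok,stop} ↦ +{ok,stop}  (external→internal)
          • ok:
            +{ok,more} ↦ &{ok,more}  (internal→external)
              • ok:
                !Str ↦ ?Str
                  end ↦ end
              • more:
                ?Str ↦ !Str
                  end ↦ end
          • stop:
            +{ok,data} ↦ &{ok,data}  (internal→external)
              • ok:
                +{ok,stop} ↦ &{ok,stop}  (internal→external)
                  • ok:
                    Y ↦ Y
                  • stop:
                    Y ↦ Y
              • data:
                ?Int ↦ !Int
                  Y ↦ Y
      • stop:
        ?Bool ↦ !Bool
          ?Bool ↦ !Bool
            !Int ↦ ?Int
              Y ↦ Y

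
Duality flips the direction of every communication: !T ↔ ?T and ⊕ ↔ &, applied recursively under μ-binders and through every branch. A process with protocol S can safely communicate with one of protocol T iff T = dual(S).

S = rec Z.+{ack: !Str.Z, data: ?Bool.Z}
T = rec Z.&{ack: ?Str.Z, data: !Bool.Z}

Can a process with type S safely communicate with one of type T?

YES

rec Z vs rec Z  ✓ (binder kept)
  +{ack,data} vs &{ack,data}  ✓ labels match
    • ack:
      !Str vs ?Str  ✓
        Z vs Z  ✓
    • data:
      ?Bool vs !Bool  ✓
        Z vs Z  ✓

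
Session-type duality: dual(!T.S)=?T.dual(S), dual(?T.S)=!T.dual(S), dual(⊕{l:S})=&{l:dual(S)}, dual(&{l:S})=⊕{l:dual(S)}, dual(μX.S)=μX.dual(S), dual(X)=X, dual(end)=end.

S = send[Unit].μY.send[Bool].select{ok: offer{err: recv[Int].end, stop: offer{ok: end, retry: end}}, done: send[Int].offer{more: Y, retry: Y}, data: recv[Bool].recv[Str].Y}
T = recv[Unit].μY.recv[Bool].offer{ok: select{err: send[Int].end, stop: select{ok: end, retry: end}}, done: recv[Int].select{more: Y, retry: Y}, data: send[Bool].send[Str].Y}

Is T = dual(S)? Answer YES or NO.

send[Unit] | recv[Unit]  ✓
  μY | μY  ✓ (rec unchanged)
    send[Bool] | recv[Bool]  ✓
      select{ok,done,data} | offer{ok,done,data}  ✓ label sets agree
        case ok:
          offer{err,stop} | select{err,stop}  ✓ label sets agree
            case err:
              recv[Int] | send[Int]  ✓
                end | end  ✓
            case stop:
              offer{ok,retry} | select{ok,retry}  ✓ label sets agree
                case ok:
                  end | end  ✓
                case retry:
                  end | end  ✓
        case done:
          send[Int] | recv[Int]  ✓
            offer{more,retry} | select{more,retry}  ✓ label sets agree
              case more:
                Y | Y  ✓
              case retry:
                Y | Y  ✓
        case data:
          recv[Bool] | send[Bool]  ✓
            recv[Str] | send[Str]  ✓
              Y | Y  ✓

YES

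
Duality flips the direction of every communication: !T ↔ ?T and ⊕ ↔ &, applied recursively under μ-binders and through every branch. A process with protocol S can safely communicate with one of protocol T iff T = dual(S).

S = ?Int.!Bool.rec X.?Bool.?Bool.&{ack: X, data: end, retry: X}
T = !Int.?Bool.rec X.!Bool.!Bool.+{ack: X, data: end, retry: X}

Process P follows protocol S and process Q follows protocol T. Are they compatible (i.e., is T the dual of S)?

YES

?Int | !Int  ✓
  !Bool | ?Bool  ✓
    rec X | rec X  ✓ (rec unchanged)
      ?Bool | !Bool  ✓
        ?Bool | !Bool  ✓
          &{ack,data,retry} | +{ack,data,retry}  ✓ label sets agree
            case ack:
              X | X  ✓
            case data:
              end | end  ✓
            case retry:
              X | X  ✓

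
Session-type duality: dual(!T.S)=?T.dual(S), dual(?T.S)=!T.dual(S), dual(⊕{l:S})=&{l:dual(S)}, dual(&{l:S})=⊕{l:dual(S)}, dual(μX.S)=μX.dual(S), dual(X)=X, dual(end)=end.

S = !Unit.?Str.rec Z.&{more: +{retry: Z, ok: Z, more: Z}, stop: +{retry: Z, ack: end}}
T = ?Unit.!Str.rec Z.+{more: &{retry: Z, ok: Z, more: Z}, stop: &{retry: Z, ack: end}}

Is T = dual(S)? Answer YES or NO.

YES

!Unit | ?Unit  match
  ?Str | !Str  match
    rec Z | rec Z  match (μ self-dual)
      &{more,stop} | +{more,stop}  match label sets agree
        • more:
          +{retry,ok,more} | &{retry,ok,more}  match label sets agree
            • retry:
              Z | Z  match
            • ok:
              Z | Z  match
            • more:
              Z | Z  match
        • stop:
          +{retry,ack} | &{retry,ack}  match label sets agree
            • retry:
              Z | Z  match
            • ack:
              end | end  match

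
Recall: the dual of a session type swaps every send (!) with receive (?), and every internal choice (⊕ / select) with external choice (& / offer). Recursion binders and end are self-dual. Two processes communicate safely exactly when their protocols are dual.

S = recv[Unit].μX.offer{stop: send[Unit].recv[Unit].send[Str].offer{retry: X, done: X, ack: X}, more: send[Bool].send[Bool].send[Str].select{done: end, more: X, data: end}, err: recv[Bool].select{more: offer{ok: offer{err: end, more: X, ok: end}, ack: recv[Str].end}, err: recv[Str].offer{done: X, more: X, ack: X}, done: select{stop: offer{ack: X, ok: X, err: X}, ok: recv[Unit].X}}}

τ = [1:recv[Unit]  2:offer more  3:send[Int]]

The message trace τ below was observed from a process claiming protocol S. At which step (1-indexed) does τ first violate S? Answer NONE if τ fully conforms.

@1 recv[Unit]  ✓  residual = μX.…
@2 offer more  ✓  residual = send[Bool].send[Bool].send[Str].select{done: end, more: μX.…, data: end}
@3 got send[Int], protocol expects send[Bool]  ✗

3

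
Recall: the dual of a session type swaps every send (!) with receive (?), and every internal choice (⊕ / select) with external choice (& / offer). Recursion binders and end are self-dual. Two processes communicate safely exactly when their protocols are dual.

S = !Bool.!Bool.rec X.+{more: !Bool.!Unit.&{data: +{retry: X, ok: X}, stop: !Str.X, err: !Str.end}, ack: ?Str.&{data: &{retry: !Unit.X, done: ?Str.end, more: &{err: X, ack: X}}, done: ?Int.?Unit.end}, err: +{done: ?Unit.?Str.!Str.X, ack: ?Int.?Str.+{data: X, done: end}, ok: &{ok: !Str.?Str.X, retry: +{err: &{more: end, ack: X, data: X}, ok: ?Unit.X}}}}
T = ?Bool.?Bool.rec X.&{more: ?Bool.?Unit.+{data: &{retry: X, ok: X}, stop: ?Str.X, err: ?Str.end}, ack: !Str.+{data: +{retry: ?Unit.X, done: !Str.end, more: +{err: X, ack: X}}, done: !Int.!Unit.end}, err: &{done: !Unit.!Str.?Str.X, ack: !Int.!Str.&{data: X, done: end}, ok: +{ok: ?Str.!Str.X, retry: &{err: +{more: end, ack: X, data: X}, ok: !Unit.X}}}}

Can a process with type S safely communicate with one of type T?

YES

!Bool | ?Bool  ✓
  !Bool | ?Bool  ✓
    rec X | rec X  ✓ (rec unchanged)
      +{more,ack,err} | &{more,ack,err}  ✓ label sets agree
        case more:
          !Bool | ?Bool  ✓
            !Unit | ?Unit  ✓
              &{data,stop,err} | +{data,stop,err}  ✓ label sets agree
                case data:
                  +{retry,ok} | &{retry,ok}  ✓ label sets agree
                    case retry:
                      X | X  ✓
                    case ok:
                      X | X  ✓
                case stop:
                  !Str | ?Str  ✓
                    X | X  ✓
                case err:
                  !Str | ?Str  ✓
                    end | end  ✓
        case ack:
          ?Str | !Str  ✓
            &{data,done} | +{data,done}  ✓ label sets agree
              case data:
                &{retry,done,more} | +{retry,done,more}  ✓ label sets agree
                  case retry:
                    !Unit | ?Unit  ✓
                      X | X  ✓
                  case done:
                    ?Str | !Str  ✓
                      end | end  ✓
                  case more:
                    &{err,ack} | +{err,ack}  ✓ label sets agree
                      case err:
                        X | X  ✓
                      case ack:
                        X | X  ✓
              case done:
                ?Int | !Int  ✓
                  ?Unit | !Unit  ✓
                    end | end  ✓
        case err:
          +{done,ack,ok} | &{done,ack,ok}  ✓ label sets agree
            case done:
              ?Unit | !Unit  ✓
                ?Str | !Str  ✓
                  !Str | ?Str  ✓
                    X | X  ✓
            case ack:
              ?Int | !Int  ✓
                ?Str | !Str  ✓
                  +{data,done} | &{data,done}  ✓ label sets agree
                    case data:
                      X | X  ✓
                    case done:
                      end | end  ✓
            case ok:
              &{ok,retry} | +{ok,retry}  ✓ label sets agree
                case ok:
                  !Str | ?Str  ✓
                    ?Str | !Str  ✓
                      X | X  ✓
                case retry:
                  +{err,ok} | &{err,ok}  ✓ label sets agree
                    case err:
                      &{more,ack,data} | +{more,ack,data}  ✓ label sets agree
                        case more:
                          end | end  ✓
                        case ack:
                          X | X  ✓
                        case data:
                          X | X  ✓
                    case ok:
                      ?Unit | !Unit  ✓
                        X | X  ✓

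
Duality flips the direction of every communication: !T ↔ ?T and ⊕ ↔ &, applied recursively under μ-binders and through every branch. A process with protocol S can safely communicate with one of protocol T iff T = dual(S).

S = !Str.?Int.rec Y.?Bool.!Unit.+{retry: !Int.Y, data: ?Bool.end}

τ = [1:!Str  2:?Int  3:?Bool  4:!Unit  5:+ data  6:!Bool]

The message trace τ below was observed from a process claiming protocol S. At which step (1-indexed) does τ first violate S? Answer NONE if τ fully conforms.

[1] !Str  match  now at ?Int.rec Y.…
[2] ?Int  match  now at rec Y.…
[3] ?Bool  match  now at !Unit.+{retry: !Int.rec Y.…, data: ?Bool.end}
[4] !Unit  match  now at +{retry: !Int.rec Y.…, data: ?Bool.end}
[5] + data  match  now at ?Bool.end
[6] got !Bool, protocol expects ?Bool  ✗

6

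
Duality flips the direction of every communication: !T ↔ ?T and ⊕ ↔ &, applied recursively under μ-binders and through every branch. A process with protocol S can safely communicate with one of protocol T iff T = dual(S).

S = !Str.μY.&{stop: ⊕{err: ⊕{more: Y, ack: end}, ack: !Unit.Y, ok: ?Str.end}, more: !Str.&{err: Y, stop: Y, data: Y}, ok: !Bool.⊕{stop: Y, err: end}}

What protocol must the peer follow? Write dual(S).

?Str.μY.⊕{stop: &{err: &{more: Y, ack: end}, ack: ?Unit.Y, ok: !Str.end}, more: ?Str.⊕{err: Y, stop: Y, data: Y}, ok: ?Bool.&{stop: Y, err: end}}

!Str → ?Str
  μY → μY  (μ self-dual)
    &{stop,more,ok} → ⊕{stop,more,ok}  (&→⊕)
      • stop:
        ⊕{err,ack,ok} → &{err,ack,ok}  (internal→external)
          • err:
            ⊕{more,ack} → &{more,ack}  (internal→external)
              • more:
                dual(Y) = Y
              • ack:
                dual(end) = end
          • ack:
            !Unit → ?Unit
              dual(Y) = Y
          • ok:
            ?Str → !Str
              dual(end) = end
      • more:
        !Str → ?Str
          &{err,stop,data} → ⊕{err,stop,data}  (&→⊕)
            • err:
              dual(Y) = Y
            • stop:
              dual(Y) = Y
            • data:
              dual(Y) = Y
      • ok:
        !Bool → ?Bool
          ⊕{stop,err} → &{stop,err}  (internal→external)
            • stop:
              dual(Y) = Y
            • err:
              dual(end) = end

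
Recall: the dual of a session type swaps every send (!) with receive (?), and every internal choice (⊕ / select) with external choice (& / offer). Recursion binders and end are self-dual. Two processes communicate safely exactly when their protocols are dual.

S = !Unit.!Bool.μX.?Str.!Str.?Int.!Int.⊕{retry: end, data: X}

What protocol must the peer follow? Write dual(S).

?Unit.?Bool.μX.!Str.?Str.!Int.?Int.&{retry: end, data: X}

!Unit = ?Unit
  !Bool = ?Bool
    μX = μX  (binder kept)
      ?Str = !Str
        !Str = ?Str
          ?Int = !Int
            !Int = ?Int
              ⊕{retry,data} = &{retry,data}  (internal→external)
                [retry]
                  end self-dual
                [data]
                  X self-dual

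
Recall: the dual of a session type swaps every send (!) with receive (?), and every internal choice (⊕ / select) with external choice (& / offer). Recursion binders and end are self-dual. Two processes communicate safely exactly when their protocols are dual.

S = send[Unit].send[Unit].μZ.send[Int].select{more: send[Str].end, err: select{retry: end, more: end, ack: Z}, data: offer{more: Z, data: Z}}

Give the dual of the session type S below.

recv[Unit].recv[Unit].μZ.recv[Int].offer{more: recv[Str].end, err: offer{retry: end, more: end, ack: Z}, data: select{more: Z, data: Z}}

send[Unit] ↦ recv[Unit]
  send[Unit] ↦ recv[Unit]
    μZ ↦ μZ  (μ self-dual)
      send[Int] ↦ recv[Int]
        select{more,err,data} ↦ offer{more,err,data}  (select→offer)
          [more]
            send[Str] ↦ recv[Str]
              dual(end) = end
          [err]
            select{retry,more,ack} ↦ offer{retry,more,ack}  (select→offer)
              [retry]
                dual(end) = end
              [more]
                dual(end) = end
              [ack]
                dual(Z) = Z
          [data]
            offer{more,data} ↦ select{more,data}  (offer→select)
              [more]
                dual(Z) = Z
              [data]
                dual(Z) = Z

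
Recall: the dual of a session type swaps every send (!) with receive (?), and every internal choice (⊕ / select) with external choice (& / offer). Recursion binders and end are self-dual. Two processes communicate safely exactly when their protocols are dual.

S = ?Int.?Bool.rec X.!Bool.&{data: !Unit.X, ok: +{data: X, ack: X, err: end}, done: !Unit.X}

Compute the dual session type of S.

?Int ↦ !Int
  ?Bool ↦ !Bool
    rec X ↦ rec X  (binder kept)
      !Bool ↦ ?Bool
        &{data,ok,done} ↦ +{data,ok,done}  (external→internal)
          case data:
            !Unit ↦ ?Unit
              X ↦ X
          case ok:
            +{data,ack,err} ↦ &{data,ack,err}  (internal→external)
              case data:
                X ↦ X
              case ack:
                X ↦ X
              case err:
                end ↦ end
          case done:
            !Unit ↦ ?Unit
              X ↦ X

!Int.!Bool.rec X.?Bool.+{data: ?Unit.X, ok: &{data: X, ack: X, err: end}, done: ?Unit.X}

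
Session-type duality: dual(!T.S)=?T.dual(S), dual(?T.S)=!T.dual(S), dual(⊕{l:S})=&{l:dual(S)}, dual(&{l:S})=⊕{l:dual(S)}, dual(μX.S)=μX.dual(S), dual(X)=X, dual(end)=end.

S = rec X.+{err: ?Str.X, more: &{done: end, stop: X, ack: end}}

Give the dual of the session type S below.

rec X.&{err: !Str.X, more: +{done: end, stop: X, ack: end}}

rec X ↦ rec X  (rec unchanged)
  +{err,more} ↦ &{err,more}  (internal→external)
    [err]
      ?Str ↦ !Str
        X ↦ X
    [more]
      &{done,stop,ack} ↦ +{done,stop,ack}  (external→internal)
        [done]
          end ↦ end
        [stop]
          X ↦ X
        [ack]
          end ↦ end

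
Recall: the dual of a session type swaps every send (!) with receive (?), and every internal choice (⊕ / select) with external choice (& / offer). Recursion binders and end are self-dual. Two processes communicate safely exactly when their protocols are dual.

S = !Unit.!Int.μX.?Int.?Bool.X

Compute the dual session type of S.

!Unit = ?Unit
  !Int = ?Int
    μX = μX  (binder kept)
      ?Int = !Int
        ?Bool = !Bool
          X ↦ X

?Unit.?Int.μX.!Int.!Bool.X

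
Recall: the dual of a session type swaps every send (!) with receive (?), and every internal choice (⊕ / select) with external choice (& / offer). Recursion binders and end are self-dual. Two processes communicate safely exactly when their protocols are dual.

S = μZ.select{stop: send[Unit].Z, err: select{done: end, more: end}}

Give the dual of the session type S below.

μZ ↦ μZ  (binder kept)
  select{stop,err} ↦ offer{stop,err}  (⊕→&)
    case stop:
      send[Unit] ↦ recv[Unit]
        Z ↦ Z
    case err:
      select{done,more} ↦ offer{done,more}  (⊕→&)
        case done:
          end ↦ end
        case more:
          end ↦ end

μZ.offer{stop: recv[Unit].Z, err: offer{done: end, more: end}}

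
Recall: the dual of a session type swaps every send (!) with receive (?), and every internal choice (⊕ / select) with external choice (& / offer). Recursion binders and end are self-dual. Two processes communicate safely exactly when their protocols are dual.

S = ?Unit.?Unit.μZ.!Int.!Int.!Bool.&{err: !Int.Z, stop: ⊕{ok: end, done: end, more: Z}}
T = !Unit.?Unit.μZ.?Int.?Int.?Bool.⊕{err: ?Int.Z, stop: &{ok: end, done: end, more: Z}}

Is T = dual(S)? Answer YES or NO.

?Unit | !Unit  ✓
  ?Unit | ?Unit  ✗ same direction on both sides — not dual

NO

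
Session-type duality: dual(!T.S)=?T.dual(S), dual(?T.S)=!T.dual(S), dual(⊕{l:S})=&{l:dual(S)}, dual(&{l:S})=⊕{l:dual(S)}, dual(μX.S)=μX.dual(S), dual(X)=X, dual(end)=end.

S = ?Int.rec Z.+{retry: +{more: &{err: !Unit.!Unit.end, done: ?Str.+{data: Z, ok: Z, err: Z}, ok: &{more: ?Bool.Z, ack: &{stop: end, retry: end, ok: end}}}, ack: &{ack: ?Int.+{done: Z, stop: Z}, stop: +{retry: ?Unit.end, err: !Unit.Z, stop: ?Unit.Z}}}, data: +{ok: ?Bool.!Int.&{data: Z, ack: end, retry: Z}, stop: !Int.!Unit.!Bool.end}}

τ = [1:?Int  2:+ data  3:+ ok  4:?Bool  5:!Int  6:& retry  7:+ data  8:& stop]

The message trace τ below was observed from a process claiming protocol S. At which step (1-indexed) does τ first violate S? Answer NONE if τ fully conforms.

8

[1] ?Int  ok  residual = rec Z.…
[2] + data  ok  residual = +{ok: ?Bool.!Int.&{data: rec Z.…, ack: end, retry: rec Z.…}, stop: !Int.!Unit.!Bool.end}
[3] + ok  ok  residual = ?Bool.!Int.&{data: rec Z.…, ack: end, retry: rec Z.…}
[4] ?Bool  ok  residual = !Int.&{data: rec Z.…, ack: end, retry: rec Z.…}
[5] !Int  ok  residual = &{data: rec Z.…, ack: end, retry: rec Z.…}
[6] & retry  ok  residual = rec Z.…
[7] + data  ok  residual = +{ok: ?Bool.!Int.&{data: rec Z.…, ack: end, retry: rec Z.…}, stop: !Int.!Unit.!Bool.end}
[8] got & stop, protocol expects + ok or + stop  ✗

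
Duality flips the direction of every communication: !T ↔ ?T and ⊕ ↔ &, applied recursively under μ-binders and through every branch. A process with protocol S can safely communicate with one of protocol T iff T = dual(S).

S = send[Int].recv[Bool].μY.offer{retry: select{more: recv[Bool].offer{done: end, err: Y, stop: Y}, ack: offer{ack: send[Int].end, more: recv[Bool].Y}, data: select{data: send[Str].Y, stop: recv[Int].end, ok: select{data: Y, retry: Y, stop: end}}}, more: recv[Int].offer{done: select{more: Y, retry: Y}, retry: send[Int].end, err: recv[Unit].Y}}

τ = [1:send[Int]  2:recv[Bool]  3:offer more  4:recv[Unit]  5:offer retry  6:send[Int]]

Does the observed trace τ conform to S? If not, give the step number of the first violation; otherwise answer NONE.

step 1: send[Int]  ok  state: recv[Bool].μY.…
step 2: recv[Bool]  ok  state: μY.…
step 3: offer more  ok  state: recv[Int].offer{done: select{more: μY.…, retry: μY.…}, retry: send[Int].end, err: recv[Unit].μY.…}
step 4: got recv[Unit], protocol expects recv[Int]  ✗

4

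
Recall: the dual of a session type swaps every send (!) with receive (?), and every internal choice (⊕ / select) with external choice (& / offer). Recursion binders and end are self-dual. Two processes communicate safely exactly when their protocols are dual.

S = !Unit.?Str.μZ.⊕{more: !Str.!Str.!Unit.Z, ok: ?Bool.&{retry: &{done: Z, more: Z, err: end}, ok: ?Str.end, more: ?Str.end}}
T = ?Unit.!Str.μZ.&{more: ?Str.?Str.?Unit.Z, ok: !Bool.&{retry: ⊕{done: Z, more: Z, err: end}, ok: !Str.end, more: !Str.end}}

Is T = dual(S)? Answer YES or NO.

NO

!Unit ‖ ?Unit  ✓
  ?Str ‖ !Str  ✓
    μZ ‖ μZ  ✓ (binder kept)
      ⊕{more,ok} ‖ &{more,ok}  ✓ label sets agree
        [more]
          !Str ‖ ?Str  ✓
            !Str ‖ ?Str  ✓
              !Unit ‖ ?Unit  ✓
                Z ‖ Z  ✓
        [ok]
          ?Bool ‖ !Bool  ✓
            &{retry,ok,more} ‖ &{retry,ok,more}  ✗ choice polarity not flipped — not dual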